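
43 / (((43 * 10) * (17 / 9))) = 9 / 170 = 0.05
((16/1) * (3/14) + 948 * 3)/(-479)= -19932/3353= -5.94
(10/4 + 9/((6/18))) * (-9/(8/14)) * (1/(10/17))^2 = -1074213/800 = -1342.77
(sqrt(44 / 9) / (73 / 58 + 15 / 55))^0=1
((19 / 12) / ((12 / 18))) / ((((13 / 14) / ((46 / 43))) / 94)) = 257.20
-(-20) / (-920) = -1 / 46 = -0.02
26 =26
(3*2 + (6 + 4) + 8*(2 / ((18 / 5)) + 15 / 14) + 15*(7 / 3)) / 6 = 4033 / 378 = 10.67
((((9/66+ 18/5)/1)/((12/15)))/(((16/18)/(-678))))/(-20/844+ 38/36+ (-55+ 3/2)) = 2381271939/35072224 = 67.90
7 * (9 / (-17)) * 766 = -48258 / 17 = -2838.71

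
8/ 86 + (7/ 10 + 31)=13671/ 430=31.79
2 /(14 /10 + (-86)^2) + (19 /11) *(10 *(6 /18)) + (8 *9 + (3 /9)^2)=95044591 /1220571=77.87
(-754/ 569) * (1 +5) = -4524/ 569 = -7.95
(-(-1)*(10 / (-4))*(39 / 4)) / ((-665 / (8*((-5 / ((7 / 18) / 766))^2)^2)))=880946883101881440000 / 319333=2758709194169977.55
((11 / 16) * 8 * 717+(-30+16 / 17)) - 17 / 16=1064439 / 272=3913.38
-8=-8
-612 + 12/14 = -4278/7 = -611.14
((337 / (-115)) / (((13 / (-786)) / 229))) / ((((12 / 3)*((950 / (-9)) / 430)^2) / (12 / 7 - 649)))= -108957589.56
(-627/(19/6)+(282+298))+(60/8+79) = 937/2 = 468.50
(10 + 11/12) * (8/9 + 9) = 11659/108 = 107.95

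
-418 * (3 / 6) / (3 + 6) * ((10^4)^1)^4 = -2090000000000000000 / 9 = -232222222222222222.22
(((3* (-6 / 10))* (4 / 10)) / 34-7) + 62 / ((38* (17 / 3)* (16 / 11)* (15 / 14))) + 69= 4015767 / 64600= 62.16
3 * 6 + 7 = 25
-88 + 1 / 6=-87.83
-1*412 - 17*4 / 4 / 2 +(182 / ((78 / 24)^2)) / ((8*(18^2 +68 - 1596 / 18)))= -710633 / 1690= -420.49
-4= -4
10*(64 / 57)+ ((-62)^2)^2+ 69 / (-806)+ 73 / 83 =56344963408543 / 3813186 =14776348.02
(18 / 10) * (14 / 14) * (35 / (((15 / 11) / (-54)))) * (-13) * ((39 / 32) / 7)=5646.71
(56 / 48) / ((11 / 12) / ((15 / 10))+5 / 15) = 21 / 17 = 1.24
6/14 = 3/7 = 0.43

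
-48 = -48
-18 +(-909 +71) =-856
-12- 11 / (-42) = -493 / 42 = -11.74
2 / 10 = 1 / 5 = 0.20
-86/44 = -43/22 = -1.95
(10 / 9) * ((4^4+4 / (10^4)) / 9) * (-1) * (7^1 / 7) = -640001 / 20250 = -31.60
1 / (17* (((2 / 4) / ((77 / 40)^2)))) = 5929 / 13600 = 0.44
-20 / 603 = -0.03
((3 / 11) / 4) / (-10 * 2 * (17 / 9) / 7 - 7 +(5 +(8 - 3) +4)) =189 / 4444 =0.04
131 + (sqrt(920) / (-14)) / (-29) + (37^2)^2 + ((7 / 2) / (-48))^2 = 1874292.08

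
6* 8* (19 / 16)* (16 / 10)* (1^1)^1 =456 / 5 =91.20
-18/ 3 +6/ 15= -28/ 5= -5.60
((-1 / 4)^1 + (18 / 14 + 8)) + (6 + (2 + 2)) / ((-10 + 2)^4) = 129571 / 14336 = 9.04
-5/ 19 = -0.26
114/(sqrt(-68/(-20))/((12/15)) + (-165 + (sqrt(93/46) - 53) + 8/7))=-0.53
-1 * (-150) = 150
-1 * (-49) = 49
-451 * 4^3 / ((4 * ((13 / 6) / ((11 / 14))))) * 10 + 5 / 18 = -42862585 / 1638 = -26167.63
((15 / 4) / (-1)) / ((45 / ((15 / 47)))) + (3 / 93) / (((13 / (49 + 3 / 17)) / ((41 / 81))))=3669233 / 104327028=0.04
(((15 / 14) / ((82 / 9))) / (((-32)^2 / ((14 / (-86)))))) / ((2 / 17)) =-2295 / 14442496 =-0.00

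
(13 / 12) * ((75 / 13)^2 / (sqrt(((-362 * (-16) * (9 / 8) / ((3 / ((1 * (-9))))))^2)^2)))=625 / 6623487936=0.00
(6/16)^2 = 9/64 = 0.14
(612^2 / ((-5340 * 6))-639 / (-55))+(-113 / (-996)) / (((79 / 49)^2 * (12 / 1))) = -24853866497 / 365129954640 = -0.07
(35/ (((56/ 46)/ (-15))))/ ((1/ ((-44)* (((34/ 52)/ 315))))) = 21505/ 546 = 39.39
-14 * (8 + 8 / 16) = -119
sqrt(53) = 7.28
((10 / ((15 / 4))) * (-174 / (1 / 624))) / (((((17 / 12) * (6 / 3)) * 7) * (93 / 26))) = -4081.29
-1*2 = -2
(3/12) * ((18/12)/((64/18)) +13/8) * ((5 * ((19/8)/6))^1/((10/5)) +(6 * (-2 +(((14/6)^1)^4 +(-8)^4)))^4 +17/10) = 4174218162735895801176877787/21767823360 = 191760935106002982.61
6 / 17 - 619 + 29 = -10024 / 17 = -589.65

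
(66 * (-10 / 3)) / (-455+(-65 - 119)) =220 / 639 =0.34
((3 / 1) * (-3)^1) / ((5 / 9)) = -81 / 5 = -16.20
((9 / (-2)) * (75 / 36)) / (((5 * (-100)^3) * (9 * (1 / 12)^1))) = 0.00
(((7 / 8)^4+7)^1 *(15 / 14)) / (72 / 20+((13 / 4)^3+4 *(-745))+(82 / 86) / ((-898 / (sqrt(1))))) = -6427782975 / 2326634585728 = -0.00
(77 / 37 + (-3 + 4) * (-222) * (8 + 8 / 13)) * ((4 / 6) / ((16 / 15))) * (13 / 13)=-4594835 / 3848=-1194.08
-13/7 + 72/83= -575/581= -0.99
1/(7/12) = 12/7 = 1.71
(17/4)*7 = 119/4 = 29.75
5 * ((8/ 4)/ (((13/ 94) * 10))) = 94/ 13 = 7.23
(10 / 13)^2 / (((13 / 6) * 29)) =600 / 63713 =0.01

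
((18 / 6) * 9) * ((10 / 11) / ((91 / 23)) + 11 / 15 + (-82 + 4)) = -10410381 / 5005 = -2080.00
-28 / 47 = -0.60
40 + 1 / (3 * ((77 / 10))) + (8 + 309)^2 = 23222209 / 231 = 100529.04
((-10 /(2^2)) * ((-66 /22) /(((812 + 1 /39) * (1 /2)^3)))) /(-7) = -2340 /221683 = -0.01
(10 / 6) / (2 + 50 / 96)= 80 / 121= 0.66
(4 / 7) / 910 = 2 / 3185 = 0.00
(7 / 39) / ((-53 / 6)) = -14 / 689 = -0.02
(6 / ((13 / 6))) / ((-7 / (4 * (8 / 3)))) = -384 / 91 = -4.22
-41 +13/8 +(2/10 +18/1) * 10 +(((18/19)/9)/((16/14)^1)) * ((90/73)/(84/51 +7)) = 11078989/77672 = 142.64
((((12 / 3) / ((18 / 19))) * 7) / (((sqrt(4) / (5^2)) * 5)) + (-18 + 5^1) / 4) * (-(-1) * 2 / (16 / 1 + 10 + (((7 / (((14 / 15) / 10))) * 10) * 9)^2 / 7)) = 0.00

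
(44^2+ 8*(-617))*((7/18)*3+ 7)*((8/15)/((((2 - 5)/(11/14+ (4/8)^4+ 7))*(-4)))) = -51275/6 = -8545.83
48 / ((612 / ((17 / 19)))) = 4 / 57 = 0.07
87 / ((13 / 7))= 609 / 13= 46.85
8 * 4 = 32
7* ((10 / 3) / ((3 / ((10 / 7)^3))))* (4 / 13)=40000 / 5733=6.98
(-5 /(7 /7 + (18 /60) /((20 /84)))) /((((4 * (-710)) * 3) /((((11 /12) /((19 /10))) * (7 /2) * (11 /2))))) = 105875 /43901856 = 0.00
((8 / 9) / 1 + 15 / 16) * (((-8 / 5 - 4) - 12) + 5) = -1841 / 80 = -23.01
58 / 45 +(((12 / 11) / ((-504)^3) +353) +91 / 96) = 208444772839 / 586776960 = 355.24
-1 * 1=-1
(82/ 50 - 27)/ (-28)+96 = 33917/ 350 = 96.91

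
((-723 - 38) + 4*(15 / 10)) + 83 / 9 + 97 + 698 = 443 / 9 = 49.22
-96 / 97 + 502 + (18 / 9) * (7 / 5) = 244348 / 485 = 503.81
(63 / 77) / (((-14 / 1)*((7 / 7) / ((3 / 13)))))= -27 / 2002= -0.01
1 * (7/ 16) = 7/ 16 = 0.44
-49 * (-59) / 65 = 2891 / 65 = 44.48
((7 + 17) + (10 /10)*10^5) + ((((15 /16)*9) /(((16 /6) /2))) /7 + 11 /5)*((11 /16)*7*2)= 256137923 /2560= 100053.88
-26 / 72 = -13 / 36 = -0.36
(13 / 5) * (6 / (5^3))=78 / 625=0.12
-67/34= -1.97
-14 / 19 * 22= -308 / 19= -16.21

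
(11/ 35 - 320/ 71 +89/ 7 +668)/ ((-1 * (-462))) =840578/ 574035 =1.46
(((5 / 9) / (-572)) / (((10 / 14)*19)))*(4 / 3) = -7 / 73359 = -0.00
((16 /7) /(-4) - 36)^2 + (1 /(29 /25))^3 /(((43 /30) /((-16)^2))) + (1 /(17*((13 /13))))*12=1268975986900 /873589591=1452.60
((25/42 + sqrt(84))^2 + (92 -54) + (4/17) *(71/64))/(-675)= -2941591/16193520 -2 *sqrt(21)/567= -0.20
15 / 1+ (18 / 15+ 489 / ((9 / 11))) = 9208 / 15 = 613.87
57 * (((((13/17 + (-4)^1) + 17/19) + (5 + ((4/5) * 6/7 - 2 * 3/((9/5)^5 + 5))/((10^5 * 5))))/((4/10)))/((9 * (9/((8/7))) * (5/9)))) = 561268635952049/58315726875000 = 9.62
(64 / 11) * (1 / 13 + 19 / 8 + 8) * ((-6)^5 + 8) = -472381.31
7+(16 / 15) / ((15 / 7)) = 1687 / 225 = 7.50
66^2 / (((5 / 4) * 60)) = 58.08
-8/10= -4/5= -0.80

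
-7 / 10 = -0.70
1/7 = 0.14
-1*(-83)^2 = -6889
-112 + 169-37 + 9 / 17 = 349 / 17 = 20.53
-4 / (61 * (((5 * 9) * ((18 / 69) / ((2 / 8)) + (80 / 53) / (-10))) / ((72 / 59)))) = -1219 / 611830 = -0.00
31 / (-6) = -31 / 6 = -5.17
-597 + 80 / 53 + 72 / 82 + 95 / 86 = -110913563 / 186878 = -593.51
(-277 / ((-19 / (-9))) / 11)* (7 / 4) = -17451 / 836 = -20.87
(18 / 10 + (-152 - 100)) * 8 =-10008 / 5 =-2001.60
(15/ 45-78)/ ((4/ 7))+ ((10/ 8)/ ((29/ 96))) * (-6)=-55939/ 348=-160.74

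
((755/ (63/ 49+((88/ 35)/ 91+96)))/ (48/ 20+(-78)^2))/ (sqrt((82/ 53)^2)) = 637238875/ 773439200832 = 0.00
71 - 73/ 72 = 5039/ 72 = 69.99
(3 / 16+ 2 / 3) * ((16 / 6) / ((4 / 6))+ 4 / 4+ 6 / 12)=451 / 96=4.70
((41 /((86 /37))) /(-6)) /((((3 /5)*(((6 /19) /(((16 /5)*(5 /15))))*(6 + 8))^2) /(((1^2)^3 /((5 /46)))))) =-100765208 /38400075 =-2.62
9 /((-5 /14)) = -126 /5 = -25.20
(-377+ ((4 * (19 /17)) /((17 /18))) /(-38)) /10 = -37.71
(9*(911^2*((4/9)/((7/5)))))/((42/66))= 3726175.92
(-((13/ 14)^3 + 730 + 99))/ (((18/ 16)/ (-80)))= 20239760/ 343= 59008.05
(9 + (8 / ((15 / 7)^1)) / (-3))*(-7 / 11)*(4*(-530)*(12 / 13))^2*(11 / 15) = -7027084288 / 507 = -13860126.80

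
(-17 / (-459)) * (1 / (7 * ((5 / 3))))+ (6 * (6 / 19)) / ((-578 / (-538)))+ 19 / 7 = 7750756 / 1729665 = 4.48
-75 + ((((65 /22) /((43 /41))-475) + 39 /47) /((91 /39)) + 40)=-73765093 /311234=-237.01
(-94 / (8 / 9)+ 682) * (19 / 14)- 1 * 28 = 42227 / 56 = 754.05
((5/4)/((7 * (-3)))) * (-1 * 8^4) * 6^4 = 315977.14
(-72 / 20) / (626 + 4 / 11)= -99 / 17225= -0.01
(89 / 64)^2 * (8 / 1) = 7921 / 512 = 15.47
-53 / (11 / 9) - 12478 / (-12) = 65767 / 66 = 996.47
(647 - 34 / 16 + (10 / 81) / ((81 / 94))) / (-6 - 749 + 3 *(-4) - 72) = -33855719 / 44037432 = -0.77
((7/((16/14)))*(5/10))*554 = 1696.62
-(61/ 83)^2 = -3721/ 6889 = -0.54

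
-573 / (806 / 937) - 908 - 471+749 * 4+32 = 982.87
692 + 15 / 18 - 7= 4115 / 6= 685.83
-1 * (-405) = 405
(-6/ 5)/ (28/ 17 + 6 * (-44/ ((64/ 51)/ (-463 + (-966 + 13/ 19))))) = -7752/ 1941123935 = -0.00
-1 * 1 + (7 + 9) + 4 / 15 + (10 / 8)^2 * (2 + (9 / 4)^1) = 21031 / 960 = 21.91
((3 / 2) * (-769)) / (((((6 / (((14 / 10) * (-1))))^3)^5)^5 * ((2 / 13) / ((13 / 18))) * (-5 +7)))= 313448391457159615462730530457185455098205792762764408623723304130223 / 29196805810241170037744831645705342736000000000000000000000000000000000000000000000000000000000000000000000000000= 0.00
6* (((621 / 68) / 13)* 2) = 1863 / 221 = 8.43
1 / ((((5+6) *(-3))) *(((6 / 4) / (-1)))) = 2 / 99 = 0.02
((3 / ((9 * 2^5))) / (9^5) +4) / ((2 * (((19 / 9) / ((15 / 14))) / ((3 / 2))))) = 113374085 / 74462976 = 1.52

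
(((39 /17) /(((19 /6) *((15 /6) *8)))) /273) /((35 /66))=99 /395675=0.00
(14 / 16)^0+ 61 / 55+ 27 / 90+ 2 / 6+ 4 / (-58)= 5117 / 1914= 2.67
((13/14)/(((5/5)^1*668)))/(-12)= -13/112224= -0.00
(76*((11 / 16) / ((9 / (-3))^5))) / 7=-209 / 6804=-0.03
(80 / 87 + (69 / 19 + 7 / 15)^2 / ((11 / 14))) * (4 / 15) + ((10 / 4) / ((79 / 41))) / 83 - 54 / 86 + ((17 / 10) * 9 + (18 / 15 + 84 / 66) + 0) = 2532036456479726 / 109583533830375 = 23.11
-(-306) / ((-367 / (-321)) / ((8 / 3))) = 261936 / 367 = 713.72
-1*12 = -12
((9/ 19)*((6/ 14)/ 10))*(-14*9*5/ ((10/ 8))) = -972/ 95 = -10.23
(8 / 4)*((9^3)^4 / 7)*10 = 806941532802.86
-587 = -587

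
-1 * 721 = -721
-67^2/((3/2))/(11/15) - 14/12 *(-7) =-268801/66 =-4072.74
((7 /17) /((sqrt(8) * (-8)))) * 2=-7 * sqrt(2) /272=-0.04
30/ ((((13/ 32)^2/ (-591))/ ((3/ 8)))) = -6808320/ 169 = -40285.92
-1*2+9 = 7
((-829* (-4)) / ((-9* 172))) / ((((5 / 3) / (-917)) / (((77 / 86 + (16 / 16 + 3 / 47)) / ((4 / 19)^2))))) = 2173208580487 / 41713440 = 52098.52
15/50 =3/10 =0.30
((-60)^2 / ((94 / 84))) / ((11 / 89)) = 13456800 / 517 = 26028.63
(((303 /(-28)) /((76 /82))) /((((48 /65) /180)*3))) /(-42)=1345825 /59584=22.59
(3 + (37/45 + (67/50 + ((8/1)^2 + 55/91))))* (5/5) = 2856943/40950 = 69.77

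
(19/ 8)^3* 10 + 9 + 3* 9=169.96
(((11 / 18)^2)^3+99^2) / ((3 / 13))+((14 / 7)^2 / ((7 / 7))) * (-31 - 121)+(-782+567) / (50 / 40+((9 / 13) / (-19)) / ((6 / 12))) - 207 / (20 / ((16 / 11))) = 271941523002138977 / 6526775724480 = 41665.52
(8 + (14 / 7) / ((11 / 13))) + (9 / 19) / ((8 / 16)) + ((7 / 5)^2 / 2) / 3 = 364841 / 31350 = 11.64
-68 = -68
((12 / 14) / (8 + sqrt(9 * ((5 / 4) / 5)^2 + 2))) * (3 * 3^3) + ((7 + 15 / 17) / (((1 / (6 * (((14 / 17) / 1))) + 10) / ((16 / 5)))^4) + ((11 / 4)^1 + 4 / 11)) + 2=24693104471630618431521 / 1735227655662714867500 - 1944 * sqrt(41) / 6881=12.42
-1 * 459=-459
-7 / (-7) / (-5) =-1 / 5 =-0.20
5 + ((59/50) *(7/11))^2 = 1683069/302500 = 5.56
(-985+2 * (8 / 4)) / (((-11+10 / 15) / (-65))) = -191295 / 31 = -6170.81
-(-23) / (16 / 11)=253 / 16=15.81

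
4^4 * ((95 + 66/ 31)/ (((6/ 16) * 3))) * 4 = 24666112/ 279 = 88409.00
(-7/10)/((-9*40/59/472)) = 24367/450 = 54.15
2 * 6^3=432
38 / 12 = 19 / 6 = 3.17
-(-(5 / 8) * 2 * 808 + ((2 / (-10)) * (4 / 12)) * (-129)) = 5007 / 5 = 1001.40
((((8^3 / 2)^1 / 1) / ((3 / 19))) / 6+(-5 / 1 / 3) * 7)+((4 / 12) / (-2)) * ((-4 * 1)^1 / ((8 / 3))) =9317 / 36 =258.81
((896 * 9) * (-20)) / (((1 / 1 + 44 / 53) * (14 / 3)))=-1831680 / 97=-18883.30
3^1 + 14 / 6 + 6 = 11.33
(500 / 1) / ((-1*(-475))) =20 / 19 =1.05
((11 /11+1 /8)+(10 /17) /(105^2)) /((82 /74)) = 12483097 /12295080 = 1.02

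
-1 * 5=-5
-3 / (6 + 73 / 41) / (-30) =41 / 3190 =0.01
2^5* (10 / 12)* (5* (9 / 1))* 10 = 12000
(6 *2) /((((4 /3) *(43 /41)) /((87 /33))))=10701 /473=22.62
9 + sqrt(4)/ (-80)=359/ 40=8.98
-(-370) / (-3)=-370 / 3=-123.33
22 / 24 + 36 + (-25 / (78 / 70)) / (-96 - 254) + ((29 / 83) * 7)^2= 15390415 / 358228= 42.96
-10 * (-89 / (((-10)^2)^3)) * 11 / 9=979 / 900000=0.00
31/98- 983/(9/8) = -770393/882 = -873.46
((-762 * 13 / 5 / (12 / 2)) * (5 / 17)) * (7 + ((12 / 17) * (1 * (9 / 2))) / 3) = -226187 / 289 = -782.65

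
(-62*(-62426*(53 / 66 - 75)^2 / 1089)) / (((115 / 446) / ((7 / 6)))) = 36220990077164347 / 409142745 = 88528980.46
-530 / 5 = -106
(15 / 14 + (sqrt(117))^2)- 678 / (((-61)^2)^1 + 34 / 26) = 117.89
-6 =-6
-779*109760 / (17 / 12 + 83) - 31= -1026067883 / 1013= -1012900.18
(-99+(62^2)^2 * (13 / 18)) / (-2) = -96045293 / 18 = -5335849.61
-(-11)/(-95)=-0.12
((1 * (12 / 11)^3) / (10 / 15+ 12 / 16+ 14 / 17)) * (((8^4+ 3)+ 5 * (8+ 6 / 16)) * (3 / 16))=273695274 / 608267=449.96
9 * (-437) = -3933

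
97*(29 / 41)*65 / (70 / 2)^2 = 36569 / 10045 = 3.64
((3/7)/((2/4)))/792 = 1/924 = 0.00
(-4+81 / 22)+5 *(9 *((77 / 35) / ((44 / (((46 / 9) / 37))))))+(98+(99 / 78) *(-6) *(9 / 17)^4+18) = 50993895184 / 441909611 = 115.39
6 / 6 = 1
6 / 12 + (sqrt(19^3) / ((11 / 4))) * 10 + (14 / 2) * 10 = 141 / 2 + 760 * sqrt(19) / 11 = 371.66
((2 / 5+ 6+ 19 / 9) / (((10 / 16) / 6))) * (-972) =-1985472 / 25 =-79418.88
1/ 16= 0.06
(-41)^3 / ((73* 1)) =-68921 / 73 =-944.12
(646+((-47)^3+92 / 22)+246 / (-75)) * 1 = -28373427 / 275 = -103176.10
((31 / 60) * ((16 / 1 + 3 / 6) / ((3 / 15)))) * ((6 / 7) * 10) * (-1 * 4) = -10230 / 7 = -1461.43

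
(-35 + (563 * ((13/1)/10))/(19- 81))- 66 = -112.80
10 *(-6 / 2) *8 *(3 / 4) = -180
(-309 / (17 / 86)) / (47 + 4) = -8858 / 289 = -30.65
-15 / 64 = -0.23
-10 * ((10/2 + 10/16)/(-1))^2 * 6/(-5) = 6075/16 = 379.69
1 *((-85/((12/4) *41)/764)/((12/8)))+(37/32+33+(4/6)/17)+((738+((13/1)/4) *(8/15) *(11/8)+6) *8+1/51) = 1151229689207/191702880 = 6005.28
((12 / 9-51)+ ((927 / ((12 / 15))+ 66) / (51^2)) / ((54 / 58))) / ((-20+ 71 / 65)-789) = 299210015 / 4917200904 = 0.06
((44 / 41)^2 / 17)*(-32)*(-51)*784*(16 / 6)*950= 369134796800 / 1681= 219592383.58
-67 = -67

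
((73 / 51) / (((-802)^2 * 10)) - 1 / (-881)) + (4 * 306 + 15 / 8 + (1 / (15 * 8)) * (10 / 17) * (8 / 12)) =531415023893717 / 433496983860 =1225.88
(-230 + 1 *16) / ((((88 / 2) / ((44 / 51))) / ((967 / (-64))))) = 103469 / 1632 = 63.40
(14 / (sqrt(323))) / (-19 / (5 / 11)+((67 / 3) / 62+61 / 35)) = -91140 * sqrt(323) / 83471921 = -0.02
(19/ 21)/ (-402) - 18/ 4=-19004/ 4221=-4.50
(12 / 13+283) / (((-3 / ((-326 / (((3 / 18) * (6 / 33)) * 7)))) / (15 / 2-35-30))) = -761065745 / 91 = -8363359.84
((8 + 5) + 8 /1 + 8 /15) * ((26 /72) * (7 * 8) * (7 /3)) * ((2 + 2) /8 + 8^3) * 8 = 337431640 /81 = 4165822.72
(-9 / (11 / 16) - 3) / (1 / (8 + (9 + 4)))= -3717 / 11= -337.91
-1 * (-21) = 21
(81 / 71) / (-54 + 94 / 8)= -324 / 11999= -0.03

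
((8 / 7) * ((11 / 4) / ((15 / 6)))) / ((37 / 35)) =44 / 37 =1.19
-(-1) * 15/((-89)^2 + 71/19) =19/10038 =0.00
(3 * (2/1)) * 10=60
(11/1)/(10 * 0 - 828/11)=-0.15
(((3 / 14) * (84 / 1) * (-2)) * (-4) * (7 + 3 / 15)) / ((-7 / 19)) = -98496 / 35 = -2814.17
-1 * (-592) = 592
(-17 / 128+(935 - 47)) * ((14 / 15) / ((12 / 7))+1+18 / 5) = 52618561 / 11520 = 4567.58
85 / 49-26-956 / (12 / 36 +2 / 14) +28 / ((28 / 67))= -481392 / 245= -1964.87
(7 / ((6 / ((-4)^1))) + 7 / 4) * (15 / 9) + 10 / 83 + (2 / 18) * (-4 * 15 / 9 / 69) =-2938795 / 618516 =-4.75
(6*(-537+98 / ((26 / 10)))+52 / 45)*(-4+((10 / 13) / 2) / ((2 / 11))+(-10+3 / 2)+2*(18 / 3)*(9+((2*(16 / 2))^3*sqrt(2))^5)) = -32316740262267321218760704*sqrt(2) / 195-247017054 / 845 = -234373191644036401944860.60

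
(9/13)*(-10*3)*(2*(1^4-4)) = 1620/13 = 124.62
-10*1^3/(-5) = 2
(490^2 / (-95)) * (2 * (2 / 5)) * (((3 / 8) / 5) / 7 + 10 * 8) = -15368458 / 95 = -161773.24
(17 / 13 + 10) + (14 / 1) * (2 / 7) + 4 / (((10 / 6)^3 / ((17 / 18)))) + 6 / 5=28151 / 1625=17.32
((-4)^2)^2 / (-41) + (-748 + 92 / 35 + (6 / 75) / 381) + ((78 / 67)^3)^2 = -185246634184712982554 / 247283817875841075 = -749.13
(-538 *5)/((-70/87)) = 23403/7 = 3343.29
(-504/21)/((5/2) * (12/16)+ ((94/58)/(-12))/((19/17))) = -317376/23197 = -13.68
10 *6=60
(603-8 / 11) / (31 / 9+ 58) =59625 / 6083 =9.80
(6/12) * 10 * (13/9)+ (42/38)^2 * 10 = 63155/3249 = 19.44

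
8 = 8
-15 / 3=-5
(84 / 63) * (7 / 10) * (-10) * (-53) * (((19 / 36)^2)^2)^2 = 6300901888211 / 2115832430592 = 2.98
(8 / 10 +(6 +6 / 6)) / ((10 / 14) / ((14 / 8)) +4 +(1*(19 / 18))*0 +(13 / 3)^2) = 17199 / 51125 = 0.34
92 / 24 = 23 / 6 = 3.83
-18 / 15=-6 / 5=-1.20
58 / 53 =1.09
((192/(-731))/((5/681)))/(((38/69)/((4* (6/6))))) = -18043776/69445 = -259.83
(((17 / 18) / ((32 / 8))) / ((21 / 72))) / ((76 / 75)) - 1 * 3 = -1171 / 532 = -2.20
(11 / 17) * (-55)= -605 / 17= -35.59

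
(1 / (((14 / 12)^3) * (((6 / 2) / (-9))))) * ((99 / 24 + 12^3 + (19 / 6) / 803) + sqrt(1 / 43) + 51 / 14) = -6322389093 / 1928003 - 648 * sqrt(43) / 14749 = -3279.53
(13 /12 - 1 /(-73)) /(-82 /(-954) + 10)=152799 /1404812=0.11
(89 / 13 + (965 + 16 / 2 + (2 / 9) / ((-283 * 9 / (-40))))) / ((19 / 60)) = 5839884280 / 1887327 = 3094.26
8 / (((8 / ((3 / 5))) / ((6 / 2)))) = 9 / 5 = 1.80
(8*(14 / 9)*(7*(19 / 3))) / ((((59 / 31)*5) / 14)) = 811.66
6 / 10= 3 / 5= 0.60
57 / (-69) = -19 / 23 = -0.83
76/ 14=38/ 7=5.43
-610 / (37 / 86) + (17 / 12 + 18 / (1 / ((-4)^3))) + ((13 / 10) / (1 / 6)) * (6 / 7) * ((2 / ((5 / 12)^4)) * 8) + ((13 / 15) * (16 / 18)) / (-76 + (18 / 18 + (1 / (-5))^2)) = 80318496572543 / 81905512500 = 980.62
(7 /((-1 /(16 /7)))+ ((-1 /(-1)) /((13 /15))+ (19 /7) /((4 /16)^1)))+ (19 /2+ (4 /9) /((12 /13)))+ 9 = 14.99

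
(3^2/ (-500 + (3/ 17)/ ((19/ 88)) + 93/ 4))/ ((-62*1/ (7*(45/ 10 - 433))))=-17439093/ 19062055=-0.91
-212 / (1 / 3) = -636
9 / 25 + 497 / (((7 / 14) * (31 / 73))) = 1814329 / 775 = 2341.07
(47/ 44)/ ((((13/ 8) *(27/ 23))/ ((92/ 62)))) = 99452/ 119691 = 0.83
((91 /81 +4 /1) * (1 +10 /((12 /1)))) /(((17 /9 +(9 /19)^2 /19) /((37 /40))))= 231703879 /50687424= 4.57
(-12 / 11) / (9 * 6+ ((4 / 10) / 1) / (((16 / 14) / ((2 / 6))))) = -720 / 35717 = -0.02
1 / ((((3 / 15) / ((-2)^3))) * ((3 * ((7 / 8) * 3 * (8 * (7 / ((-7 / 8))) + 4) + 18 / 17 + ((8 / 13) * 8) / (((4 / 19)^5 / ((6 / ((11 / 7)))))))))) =-155584 / 528554925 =-0.00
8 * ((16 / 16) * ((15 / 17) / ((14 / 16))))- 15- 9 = -1896 / 119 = -15.93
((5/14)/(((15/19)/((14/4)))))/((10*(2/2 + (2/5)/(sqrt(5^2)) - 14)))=-5/408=-0.01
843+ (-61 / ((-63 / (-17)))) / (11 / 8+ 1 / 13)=7911611 / 9513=831.66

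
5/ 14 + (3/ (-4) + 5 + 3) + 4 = 325/ 28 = 11.61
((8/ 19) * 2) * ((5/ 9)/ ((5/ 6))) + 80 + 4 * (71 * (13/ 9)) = 83924/ 171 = 490.78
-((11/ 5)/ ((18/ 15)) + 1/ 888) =-543/ 296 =-1.83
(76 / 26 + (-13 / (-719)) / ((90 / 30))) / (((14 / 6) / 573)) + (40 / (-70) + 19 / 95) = 235195264 / 327145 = 718.93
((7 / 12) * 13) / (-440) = -0.02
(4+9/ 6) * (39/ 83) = 429/ 166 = 2.58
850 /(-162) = -5.25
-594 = -594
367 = 367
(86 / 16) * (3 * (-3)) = -387 / 8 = -48.38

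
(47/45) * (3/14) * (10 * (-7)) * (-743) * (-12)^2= 1676208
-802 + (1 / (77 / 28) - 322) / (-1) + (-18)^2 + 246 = 986 / 11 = 89.64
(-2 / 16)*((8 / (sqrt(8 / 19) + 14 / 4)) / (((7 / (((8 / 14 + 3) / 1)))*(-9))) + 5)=-275585 / 453096 - 200*sqrt(38) / 396459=-0.61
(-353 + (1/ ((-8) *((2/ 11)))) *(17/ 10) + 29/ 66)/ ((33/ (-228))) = 35486129/ 14520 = 2443.95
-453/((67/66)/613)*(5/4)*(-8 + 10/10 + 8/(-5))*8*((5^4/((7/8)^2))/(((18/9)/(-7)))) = -31523255280000/469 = -67213763923.24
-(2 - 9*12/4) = 25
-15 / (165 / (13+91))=-104 / 11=-9.45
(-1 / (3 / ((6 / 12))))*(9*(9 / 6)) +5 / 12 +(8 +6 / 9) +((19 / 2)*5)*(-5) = -692 / 3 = -230.67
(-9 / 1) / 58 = -9 / 58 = -0.16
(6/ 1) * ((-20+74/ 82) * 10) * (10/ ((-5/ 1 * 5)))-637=-7325/ 41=-178.66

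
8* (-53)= -424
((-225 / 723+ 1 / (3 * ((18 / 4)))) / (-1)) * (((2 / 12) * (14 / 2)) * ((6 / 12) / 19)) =10801 / 1483596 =0.01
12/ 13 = 0.92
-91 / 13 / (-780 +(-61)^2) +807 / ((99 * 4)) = 790205 / 388212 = 2.04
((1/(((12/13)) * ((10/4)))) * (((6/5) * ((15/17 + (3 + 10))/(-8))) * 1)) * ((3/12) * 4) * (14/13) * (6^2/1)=-14868/425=-34.98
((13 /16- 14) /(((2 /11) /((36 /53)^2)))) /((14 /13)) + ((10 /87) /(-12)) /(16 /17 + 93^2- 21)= -6683784342619 /215094186216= -31.07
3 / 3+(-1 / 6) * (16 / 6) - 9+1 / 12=-301 / 36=-8.36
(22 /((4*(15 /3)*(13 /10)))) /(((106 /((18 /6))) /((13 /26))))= 33 /2756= 0.01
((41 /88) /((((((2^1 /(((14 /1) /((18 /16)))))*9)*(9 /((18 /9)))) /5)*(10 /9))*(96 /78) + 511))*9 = 33579 /4106344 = 0.01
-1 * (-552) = 552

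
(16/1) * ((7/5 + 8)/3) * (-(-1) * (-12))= -3008/5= -601.60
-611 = -611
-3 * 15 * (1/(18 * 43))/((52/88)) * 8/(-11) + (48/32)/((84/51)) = 30749/31304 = 0.98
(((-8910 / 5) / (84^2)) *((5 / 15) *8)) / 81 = -0.01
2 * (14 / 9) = 28 / 9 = 3.11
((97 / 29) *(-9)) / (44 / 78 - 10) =3.19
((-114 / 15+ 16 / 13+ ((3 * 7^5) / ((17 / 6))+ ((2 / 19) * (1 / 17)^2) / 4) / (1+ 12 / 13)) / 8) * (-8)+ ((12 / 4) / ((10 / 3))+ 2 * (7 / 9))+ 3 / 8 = -1187824977923 / 128489400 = -9244.54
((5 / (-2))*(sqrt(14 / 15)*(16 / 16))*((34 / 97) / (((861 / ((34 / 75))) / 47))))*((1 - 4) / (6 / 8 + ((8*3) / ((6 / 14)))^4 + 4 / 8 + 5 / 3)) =108664*sqrt(210) / 246404353806975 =0.00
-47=-47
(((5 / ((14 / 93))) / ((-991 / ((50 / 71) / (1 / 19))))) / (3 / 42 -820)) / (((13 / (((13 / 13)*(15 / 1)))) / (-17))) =-0.01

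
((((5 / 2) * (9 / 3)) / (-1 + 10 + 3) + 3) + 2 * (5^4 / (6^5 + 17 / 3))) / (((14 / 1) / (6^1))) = 424203 / 261464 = 1.62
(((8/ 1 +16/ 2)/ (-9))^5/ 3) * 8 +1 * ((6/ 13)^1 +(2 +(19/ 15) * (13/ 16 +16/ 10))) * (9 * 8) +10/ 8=80865990097/ 230291100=351.15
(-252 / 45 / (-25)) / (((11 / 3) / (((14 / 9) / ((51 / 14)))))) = 5488 / 210375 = 0.03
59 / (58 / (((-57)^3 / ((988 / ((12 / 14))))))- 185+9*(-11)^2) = 0.07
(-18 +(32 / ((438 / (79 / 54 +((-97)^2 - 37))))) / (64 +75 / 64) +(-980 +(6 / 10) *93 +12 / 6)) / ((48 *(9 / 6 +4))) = -114645553703 / 32555322360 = -3.52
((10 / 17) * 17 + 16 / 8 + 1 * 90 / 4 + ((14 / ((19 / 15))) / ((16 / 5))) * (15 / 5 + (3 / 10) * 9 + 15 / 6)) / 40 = 9549 / 6080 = 1.57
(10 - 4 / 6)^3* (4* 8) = 702464 / 27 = 26017.19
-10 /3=-3.33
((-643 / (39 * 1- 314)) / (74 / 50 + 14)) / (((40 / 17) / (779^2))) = 6633378971 / 170280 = 38955.71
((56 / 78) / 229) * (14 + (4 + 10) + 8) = 336 / 2977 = 0.11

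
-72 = -72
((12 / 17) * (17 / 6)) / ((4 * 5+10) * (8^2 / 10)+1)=2 / 193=0.01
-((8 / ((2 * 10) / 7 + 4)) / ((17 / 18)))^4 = -194481 / 83521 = -2.33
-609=-609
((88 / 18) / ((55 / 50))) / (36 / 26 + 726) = 65 / 10638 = 0.01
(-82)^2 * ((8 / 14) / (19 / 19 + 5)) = 13448 / 21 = 640.38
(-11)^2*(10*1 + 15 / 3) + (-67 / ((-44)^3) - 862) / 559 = 86352980099 / 47617856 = 1813.46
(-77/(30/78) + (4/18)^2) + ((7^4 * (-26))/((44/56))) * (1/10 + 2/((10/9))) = -673406969/4455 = -151157.57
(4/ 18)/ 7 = 2/ 63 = 0.03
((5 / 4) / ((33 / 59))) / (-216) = -295 / 28512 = -0.01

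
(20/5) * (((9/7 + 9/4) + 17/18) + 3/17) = 19949/1071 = 18.63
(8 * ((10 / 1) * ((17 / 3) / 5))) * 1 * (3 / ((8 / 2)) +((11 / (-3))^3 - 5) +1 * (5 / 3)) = -381004 / 81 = -4703.75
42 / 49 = 6 / 7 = 0.86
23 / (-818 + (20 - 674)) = -1 / 64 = -0.02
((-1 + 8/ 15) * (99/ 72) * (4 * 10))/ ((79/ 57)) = -1463/ 79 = -18.52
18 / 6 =3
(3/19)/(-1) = -3/19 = -0.16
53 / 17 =3.12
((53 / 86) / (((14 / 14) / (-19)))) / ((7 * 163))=-1007 / 98126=-0.01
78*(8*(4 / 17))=2496 / 17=146.82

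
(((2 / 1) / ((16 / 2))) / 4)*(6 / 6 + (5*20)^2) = 10001 / 16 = 625.06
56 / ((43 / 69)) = 3864 / 43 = 89.86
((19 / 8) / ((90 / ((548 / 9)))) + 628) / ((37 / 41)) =41818483 / 59940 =697.67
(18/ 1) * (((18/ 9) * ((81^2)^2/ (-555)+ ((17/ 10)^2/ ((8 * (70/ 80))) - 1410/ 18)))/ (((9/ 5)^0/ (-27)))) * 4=301862686.79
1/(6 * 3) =1/18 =0.06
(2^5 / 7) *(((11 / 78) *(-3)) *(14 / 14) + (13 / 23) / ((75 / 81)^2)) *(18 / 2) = 1815984 / 186875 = 9.72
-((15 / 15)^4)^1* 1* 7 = -7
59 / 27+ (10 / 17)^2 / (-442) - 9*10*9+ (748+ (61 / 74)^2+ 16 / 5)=-2641066928977 / 47215796940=-55.94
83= 83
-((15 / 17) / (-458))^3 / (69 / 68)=1125 / 159647499766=0.00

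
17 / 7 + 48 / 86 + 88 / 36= 14713 / 2709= 5.43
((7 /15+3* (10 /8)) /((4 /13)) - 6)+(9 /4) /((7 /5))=15643 /1680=9.31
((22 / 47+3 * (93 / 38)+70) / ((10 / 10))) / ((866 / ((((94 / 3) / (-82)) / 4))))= -46323 / 5396912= -0.01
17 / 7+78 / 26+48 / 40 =232 / 35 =6.63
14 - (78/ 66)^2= 1525/ 121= 12.60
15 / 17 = 0.88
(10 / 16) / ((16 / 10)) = 25 / 64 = 0.39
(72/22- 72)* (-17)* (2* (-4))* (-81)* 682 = 516341952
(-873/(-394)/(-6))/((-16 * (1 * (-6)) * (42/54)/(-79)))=68967/176512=0.39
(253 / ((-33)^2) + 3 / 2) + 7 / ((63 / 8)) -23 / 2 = -293 / 33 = -8.88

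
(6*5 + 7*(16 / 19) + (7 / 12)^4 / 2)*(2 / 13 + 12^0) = 141647615 / 3414528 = 41.48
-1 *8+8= 0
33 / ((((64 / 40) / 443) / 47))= 3435465 / 8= 429433.12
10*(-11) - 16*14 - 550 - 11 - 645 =-1540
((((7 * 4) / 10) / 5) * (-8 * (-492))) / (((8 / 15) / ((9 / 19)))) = 1957.64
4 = 4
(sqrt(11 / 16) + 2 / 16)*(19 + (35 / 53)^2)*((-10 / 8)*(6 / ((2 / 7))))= -1433145*sqrt(11) / 11236 - 1433145 / 22472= -486.81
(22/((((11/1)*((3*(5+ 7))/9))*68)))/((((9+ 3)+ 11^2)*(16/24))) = 3/36176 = 0.00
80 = 80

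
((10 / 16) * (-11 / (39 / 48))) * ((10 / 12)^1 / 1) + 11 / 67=-17996 / 2613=-6.89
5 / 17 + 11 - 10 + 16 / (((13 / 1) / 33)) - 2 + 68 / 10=51614 / 1105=46.71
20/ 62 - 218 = -6748/ 31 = -217.68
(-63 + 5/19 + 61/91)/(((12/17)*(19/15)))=-9121605/131404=-69.42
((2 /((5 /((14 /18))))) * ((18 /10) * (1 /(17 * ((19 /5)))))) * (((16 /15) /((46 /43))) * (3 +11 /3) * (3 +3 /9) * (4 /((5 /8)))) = 1232896 /1002915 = 1.23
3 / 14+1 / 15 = 59 / 210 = 0.28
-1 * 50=-50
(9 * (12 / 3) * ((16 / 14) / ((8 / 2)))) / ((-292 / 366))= -6588 / 511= -12.89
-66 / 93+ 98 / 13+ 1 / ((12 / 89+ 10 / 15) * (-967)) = 6.83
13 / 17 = 0.76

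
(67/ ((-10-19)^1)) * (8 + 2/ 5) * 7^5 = -47294898/ 145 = -326171.71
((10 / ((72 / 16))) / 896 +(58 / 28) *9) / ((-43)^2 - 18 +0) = 0.01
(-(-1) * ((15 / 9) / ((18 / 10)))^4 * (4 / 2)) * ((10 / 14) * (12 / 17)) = 15625000 / 21080493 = 0.74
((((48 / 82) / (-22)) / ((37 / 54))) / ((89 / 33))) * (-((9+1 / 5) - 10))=-7776 / 675065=-0.01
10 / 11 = 0.91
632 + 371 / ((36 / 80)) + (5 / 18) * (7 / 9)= 235979 / 162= 1456.66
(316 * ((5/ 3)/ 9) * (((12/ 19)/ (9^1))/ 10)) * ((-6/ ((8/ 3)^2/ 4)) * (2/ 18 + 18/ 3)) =-4345/ 513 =-8.47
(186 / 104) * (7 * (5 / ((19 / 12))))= 9765 / 247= 39.53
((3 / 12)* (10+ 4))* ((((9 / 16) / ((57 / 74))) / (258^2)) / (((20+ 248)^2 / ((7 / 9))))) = 1813 / 4360174175232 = 0.00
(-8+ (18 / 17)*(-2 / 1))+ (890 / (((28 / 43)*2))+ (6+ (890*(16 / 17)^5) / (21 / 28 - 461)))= 7087452324465 / 10455826948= 677.85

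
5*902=4510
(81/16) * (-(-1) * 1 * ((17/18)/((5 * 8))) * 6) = 459/640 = 0.72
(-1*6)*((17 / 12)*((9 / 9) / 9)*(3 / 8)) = -17 / 48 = -0.35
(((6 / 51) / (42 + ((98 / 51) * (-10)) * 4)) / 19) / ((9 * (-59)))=1 / 2989707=0.00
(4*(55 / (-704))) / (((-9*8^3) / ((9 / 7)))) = 5 / 57344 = 0.00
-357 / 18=-119 / 6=-19.83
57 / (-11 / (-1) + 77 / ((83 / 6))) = 4731 / 1375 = 3.44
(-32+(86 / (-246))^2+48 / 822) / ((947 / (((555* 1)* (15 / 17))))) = -61004851675 / 3707551403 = -16.45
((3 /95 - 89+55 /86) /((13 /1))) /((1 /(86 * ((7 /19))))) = -5051529 /23465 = -215.28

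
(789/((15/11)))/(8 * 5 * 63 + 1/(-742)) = 2146606/9349195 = 0.23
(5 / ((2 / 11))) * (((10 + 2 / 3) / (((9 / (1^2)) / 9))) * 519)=152240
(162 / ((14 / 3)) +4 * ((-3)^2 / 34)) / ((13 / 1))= 4257 / 1547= 2.75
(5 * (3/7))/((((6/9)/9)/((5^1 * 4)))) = 4050/7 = 578.57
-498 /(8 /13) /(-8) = 3237 /32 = 101.16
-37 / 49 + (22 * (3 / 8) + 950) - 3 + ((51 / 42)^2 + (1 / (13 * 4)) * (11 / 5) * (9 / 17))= 207048701 / 216580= 955.99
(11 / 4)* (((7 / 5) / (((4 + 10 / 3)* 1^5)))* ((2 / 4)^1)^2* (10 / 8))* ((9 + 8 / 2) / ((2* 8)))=273 / 2048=0.13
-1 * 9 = -9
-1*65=-65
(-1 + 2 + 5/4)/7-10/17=-127/476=-0.27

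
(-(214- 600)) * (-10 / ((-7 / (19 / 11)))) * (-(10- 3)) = -73340 / 11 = -6667.27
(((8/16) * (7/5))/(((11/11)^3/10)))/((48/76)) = 133/12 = 11.08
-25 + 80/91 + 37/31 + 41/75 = -22.38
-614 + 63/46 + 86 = -24225/46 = -526.63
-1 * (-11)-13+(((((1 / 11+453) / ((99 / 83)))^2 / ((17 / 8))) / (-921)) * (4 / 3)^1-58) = -8818218472148 / 55703895291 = -158.31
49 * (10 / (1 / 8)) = 3920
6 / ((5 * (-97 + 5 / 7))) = -21 / 1685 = -0.01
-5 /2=-2.50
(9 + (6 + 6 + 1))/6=11/3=3.67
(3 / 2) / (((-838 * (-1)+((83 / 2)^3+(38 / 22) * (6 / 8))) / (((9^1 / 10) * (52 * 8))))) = 247104 / 31817575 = 0.01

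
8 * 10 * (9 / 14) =360 / 7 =51.43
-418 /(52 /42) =-4389 /13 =-337.62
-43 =-43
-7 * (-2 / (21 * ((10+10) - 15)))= 2 / 15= 0.13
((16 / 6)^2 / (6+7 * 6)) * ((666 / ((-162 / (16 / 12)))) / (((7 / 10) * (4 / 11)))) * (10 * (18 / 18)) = -162800 / 5103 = -31.90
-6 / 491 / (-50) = 3 / 12275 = 0.00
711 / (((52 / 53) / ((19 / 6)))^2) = 80109871 / 10816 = 7406.61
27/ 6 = 9/ 2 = 4.50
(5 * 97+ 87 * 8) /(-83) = -1181 /83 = -14.23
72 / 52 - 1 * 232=-2998 / 13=-230.62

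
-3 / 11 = -0.27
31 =31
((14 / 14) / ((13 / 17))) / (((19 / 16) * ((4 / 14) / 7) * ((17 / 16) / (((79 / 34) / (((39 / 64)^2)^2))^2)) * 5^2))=2754482596893088022528 / 9551061926022880575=288.40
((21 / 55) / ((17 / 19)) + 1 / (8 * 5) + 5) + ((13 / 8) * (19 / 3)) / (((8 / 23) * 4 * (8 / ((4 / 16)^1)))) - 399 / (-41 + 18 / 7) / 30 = 37266621323 / 6181232640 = 6.03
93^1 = 93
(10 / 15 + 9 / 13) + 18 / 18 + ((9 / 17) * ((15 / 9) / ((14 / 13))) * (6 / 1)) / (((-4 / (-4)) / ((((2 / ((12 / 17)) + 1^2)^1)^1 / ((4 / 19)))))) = 3410969 / 37128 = 91.87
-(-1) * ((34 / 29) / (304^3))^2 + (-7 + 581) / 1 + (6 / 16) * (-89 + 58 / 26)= 1168122720751898857133 / 2157351238780321792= 541.46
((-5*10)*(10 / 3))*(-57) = 9500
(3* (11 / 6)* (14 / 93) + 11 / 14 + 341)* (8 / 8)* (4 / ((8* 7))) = 24.47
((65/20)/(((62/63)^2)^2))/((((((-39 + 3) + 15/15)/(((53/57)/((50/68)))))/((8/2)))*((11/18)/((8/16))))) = -79077613797/193015889000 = -0.41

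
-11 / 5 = -2.20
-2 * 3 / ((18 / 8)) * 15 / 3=-40 / 3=-13.33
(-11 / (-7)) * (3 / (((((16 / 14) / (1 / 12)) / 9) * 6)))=33 / 64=0.52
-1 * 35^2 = -1225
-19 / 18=-1.06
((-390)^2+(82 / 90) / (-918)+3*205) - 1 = 6308615299 / 41310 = 152714.00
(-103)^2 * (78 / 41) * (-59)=-48822618 / 41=-1190795.56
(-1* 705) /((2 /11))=-7755 /2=-3877.50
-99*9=-891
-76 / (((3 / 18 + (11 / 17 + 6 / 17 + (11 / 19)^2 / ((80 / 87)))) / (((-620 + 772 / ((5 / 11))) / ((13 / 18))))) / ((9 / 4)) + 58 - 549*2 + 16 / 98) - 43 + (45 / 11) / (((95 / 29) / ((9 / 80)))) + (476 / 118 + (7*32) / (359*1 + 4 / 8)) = -5214251071776293745778209 / 136751332469542646944880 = -38.13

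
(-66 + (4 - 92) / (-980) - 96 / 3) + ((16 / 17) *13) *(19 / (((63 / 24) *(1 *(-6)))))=-4223444 / 37485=-112.67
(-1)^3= -1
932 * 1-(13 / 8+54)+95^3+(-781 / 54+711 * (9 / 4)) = 185724719 / 216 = 859836.66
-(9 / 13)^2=-81 / 169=-0.48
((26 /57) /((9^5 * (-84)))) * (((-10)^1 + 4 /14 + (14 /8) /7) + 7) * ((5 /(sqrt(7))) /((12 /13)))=19435 * sqrt(7) /110828831904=0.00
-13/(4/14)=-91/2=-45.50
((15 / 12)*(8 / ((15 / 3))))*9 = 18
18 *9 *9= 1458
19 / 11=1.73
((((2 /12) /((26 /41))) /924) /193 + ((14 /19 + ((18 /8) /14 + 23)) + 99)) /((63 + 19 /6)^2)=0.03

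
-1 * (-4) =4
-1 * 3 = -3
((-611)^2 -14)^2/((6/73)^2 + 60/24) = 55593023280.38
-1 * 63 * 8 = -504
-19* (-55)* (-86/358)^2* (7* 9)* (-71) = -269740.43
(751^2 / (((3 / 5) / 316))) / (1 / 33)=9802337380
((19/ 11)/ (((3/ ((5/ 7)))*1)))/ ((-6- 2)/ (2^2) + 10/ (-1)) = -95/ 2772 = -0.03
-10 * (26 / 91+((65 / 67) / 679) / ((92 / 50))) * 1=-2997665 / 1046339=-2.86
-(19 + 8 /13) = -255 /13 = -19.62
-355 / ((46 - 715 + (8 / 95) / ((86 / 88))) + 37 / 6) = 8701050 / 16243933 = 0.54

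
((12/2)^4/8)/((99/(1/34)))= 9/187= 0.05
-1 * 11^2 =-121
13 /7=1.86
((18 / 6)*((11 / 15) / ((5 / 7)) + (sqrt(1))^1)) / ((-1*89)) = -152 / 2225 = -0.07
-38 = -38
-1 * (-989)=989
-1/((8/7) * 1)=-7/8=-0.88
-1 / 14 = -0.07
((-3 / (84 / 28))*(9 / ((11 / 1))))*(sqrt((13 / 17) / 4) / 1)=-9*sqrt(221) / 374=-0.36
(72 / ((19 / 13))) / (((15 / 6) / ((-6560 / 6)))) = -409344 / 19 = -21544.42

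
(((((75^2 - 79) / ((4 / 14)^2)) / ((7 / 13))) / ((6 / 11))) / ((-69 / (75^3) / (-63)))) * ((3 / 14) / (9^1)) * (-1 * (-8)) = 390343078125 / 23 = 16971438179.35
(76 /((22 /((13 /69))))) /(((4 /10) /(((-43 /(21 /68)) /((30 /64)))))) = -23111296 /47817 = -483.33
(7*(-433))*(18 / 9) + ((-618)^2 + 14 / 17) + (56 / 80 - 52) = 63887959 / 170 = 375811.52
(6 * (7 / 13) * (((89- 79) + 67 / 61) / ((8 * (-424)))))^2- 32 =-57882400282799 / 1808831325184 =-32.00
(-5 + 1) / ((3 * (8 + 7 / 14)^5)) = -128 / 4259571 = -0.00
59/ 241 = 0.24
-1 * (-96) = 96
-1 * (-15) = 15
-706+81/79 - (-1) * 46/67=-3727797/5293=-704.29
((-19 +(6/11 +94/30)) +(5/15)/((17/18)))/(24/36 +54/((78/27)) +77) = -272909/1756865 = -0.16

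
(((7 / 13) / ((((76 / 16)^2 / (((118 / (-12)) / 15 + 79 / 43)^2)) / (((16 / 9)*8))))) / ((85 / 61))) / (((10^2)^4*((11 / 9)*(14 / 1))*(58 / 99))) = 75038357 / 221170915722656250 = 0.00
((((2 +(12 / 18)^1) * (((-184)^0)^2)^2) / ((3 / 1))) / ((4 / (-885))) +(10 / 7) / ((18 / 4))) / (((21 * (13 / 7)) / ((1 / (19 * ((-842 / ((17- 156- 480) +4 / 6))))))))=-1639025 / 8422947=-0.19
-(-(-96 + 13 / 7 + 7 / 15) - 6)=-9206 / 105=-87.68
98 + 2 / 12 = 589 / 6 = 98.17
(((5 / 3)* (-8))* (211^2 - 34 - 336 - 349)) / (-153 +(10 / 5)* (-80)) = 1865.90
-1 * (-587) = 587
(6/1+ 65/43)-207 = -8578/43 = -199.49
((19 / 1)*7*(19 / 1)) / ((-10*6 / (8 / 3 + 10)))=-48013 / 90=-533.48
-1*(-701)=701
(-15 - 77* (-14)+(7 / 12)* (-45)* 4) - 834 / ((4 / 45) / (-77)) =1446821 / 2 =723410.50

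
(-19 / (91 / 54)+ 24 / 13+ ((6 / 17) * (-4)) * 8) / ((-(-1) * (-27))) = 274 / 357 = 0.77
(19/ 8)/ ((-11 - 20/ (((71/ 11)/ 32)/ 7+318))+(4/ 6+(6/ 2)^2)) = -44666511/ 26258656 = -1.70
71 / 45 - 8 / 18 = 17 / 15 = 1.13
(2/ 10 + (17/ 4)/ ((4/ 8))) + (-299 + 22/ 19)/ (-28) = 51437/ 2660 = 19.34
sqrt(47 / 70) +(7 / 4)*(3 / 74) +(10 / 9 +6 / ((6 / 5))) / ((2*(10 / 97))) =30.53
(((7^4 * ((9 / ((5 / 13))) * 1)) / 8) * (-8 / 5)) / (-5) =280917 / 125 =2247.34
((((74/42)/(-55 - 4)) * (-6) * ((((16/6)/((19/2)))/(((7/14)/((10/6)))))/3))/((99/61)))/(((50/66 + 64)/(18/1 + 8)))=18778240/1358292159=0.01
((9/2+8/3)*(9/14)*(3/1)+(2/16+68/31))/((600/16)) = 28019/65100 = 0.43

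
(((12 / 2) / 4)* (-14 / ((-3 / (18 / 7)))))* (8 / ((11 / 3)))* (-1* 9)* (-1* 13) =50544 / 11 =4594.91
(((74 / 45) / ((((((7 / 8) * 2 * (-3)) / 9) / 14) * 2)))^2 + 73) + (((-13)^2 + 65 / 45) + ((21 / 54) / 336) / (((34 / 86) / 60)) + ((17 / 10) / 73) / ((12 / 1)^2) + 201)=2484059179 / 2978400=834.02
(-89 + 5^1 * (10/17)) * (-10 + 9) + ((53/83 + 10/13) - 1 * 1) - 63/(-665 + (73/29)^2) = 879545937521/10160848048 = 86.56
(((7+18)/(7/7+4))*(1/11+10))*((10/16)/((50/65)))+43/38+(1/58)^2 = 42.13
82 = 82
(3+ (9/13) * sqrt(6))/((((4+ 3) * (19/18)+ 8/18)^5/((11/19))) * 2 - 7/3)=384912 * sqrt(6)/56646919433+ 128304/4357455341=0.00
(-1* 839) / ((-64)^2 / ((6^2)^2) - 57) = 67959 / 4361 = 15.58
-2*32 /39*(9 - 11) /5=128 /195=0.66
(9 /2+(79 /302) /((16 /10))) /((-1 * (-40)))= 0.12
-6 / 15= -2 / 5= -0.40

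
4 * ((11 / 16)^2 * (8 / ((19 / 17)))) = 2057 / 152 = 13.53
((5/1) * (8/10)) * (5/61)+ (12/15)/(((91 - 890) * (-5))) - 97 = -117792331/1218475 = -96.67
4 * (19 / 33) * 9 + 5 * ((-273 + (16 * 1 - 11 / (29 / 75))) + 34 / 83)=-37186044 / 26477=-1404.47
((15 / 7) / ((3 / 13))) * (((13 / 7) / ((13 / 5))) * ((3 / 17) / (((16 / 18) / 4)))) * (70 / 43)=43875 / 5117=8.57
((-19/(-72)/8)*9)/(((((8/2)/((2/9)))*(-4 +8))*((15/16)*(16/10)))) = 19/6912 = 0.00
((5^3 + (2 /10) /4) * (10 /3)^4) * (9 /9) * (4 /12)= 1250500 /243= 5146.09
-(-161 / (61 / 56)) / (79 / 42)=378672 / 4819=78.58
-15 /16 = -0.94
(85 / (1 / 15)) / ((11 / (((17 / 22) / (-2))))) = -21675 / 484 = -44.78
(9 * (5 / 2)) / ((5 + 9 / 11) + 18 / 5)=2475 / 1036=2.39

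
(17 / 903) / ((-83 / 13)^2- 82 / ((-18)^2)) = 155142 / 333835789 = 0.00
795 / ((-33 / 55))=-1325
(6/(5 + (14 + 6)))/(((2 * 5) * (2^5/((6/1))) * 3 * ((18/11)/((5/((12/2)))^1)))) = 11/14400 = 0.00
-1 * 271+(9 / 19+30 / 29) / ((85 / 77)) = -12628298 / 46835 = -269.63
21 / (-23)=-21 / 23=-0.91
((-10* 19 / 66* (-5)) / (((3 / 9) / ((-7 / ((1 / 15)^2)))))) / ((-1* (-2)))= -748125 / 22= -34005.68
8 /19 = 0.42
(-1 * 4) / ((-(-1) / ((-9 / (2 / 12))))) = 216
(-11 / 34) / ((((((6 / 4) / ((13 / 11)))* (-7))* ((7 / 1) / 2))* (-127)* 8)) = -13 / 1269492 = -0.00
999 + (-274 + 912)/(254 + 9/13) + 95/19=302958/301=1006.50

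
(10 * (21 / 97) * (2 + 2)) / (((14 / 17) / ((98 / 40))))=2499 / 97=25.76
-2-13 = -15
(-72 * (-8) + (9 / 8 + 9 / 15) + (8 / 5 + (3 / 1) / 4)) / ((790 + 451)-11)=23203 / 49200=0.47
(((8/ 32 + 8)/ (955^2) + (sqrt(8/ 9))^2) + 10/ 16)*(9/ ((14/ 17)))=241427489/ 14592400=16.54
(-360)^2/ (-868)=-32400/ 217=-149.31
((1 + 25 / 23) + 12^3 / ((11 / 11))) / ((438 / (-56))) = -371392 / 1679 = -221.20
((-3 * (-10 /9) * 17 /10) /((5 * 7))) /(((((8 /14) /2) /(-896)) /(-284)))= 2162944 /15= 144196.27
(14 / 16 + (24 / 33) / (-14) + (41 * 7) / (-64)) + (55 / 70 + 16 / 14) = -8539 / 4928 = -1.73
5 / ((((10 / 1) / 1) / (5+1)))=3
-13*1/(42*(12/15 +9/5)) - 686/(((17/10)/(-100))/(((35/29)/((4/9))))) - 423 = 109155.99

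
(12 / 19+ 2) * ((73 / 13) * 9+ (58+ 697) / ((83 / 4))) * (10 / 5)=457.49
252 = 252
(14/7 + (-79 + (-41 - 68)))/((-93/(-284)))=-568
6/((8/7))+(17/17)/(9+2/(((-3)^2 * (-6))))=5.36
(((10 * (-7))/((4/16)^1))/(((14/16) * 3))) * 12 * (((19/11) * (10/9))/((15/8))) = -389120/297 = -1310.17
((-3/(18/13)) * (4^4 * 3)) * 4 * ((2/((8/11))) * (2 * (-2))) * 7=512512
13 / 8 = 1.62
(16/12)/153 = 4/459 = 0.01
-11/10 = -1.10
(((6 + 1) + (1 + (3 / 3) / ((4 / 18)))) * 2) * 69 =1725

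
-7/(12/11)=-77/12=-6.42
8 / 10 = 4 / 5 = 0.80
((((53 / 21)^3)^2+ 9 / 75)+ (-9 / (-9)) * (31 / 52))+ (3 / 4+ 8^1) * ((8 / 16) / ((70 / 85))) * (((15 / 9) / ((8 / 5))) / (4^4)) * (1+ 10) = 259.38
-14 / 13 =-1.08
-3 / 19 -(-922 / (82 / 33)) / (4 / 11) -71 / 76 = 1588057 / 1558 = 1019.29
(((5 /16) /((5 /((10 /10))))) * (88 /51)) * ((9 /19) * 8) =132 /323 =0.41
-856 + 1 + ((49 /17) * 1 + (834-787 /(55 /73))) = -1062.68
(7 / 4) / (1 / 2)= 3.50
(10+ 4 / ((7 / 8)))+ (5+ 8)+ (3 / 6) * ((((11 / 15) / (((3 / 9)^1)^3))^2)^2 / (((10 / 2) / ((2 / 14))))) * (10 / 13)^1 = 13946818 / 8125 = 1716.53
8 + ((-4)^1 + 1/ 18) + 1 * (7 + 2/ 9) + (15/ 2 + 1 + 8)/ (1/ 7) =1141/ 9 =126.78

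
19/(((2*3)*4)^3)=19/13824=0.00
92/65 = 1.42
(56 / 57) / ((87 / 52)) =2912 / 4959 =0.59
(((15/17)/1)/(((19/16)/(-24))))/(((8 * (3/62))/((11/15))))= -10912/323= -33.78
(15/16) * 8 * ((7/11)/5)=21/22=0.95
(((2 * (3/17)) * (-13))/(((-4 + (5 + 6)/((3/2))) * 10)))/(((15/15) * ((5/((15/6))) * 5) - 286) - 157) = 117/368050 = 0.00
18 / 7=2.57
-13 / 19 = -0.68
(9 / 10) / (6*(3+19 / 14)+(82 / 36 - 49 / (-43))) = 24381 / 800785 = 0.03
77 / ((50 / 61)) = 4697 / 50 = 93.94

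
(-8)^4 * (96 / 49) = 393216 / 49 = 8024.82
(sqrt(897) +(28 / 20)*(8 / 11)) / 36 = 0.86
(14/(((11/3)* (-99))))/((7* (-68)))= 1/12342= 0.00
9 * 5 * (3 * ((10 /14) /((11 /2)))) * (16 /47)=21600 /3619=5.97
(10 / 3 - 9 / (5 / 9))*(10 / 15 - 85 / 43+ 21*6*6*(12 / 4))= -29164.74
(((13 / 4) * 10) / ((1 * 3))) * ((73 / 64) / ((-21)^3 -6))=-4745 / 3558528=-0.00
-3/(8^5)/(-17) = 3/557056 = 0.00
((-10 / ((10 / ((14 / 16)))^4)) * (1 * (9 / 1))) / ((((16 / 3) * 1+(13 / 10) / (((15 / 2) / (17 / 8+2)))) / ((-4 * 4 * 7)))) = 453789 / 4645120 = 0.10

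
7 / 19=0.37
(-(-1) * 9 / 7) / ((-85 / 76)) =-684 / 595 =-1.15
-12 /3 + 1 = -3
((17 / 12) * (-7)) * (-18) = 357 / 2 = 178.50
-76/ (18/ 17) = -646/ 9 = -71.78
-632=-632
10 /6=5 /3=1.67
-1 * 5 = -5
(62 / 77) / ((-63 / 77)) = -62 / 63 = -0.98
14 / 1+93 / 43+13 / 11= 8204 / 473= 17.34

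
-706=-706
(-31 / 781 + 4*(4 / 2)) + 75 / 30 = 16339 / 1562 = 10.46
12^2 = 144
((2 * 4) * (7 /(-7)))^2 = 64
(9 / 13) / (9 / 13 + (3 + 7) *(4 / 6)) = 27 / 287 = 0.09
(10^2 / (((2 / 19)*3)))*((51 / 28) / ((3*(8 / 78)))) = 104975 / 56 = 1874.55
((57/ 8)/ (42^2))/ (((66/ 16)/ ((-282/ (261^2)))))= -893/ 220303314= -0.00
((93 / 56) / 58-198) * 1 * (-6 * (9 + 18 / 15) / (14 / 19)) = 1869232977 / 113680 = 16442.94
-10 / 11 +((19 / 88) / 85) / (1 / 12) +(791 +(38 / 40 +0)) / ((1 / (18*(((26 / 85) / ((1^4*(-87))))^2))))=-469470471 / 668384750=-0.70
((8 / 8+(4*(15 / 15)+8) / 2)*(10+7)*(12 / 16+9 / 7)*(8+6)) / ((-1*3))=-2261 / 2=-1130.50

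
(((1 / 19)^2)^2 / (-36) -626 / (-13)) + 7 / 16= 11854389071 / 243960912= 48.59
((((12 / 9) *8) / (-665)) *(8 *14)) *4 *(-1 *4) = 8192 / 285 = 28.74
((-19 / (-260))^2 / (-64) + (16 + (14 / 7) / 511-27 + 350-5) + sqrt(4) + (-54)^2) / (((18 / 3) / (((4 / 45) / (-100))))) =-7189498849129 / 14922835200000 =-0.48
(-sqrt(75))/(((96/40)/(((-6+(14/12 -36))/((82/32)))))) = 12250 * sqrt(3)/369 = 57.50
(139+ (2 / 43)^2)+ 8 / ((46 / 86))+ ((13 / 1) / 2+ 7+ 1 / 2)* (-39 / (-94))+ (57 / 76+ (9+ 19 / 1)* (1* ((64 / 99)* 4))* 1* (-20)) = -1019122724639 / 791512524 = -1287.56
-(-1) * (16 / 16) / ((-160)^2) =0.00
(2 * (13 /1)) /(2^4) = 13 /8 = 1.62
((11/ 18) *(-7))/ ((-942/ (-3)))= -77/ 5652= -0.01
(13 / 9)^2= 2.09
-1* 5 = -5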